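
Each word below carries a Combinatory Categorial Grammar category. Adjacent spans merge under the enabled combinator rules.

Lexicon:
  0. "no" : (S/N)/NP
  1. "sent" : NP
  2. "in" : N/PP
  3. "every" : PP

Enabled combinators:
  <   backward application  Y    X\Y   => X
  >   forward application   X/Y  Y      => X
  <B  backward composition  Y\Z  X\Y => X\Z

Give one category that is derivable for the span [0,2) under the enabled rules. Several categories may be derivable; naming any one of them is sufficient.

S/N

[0,4] S   >
  [0,2] S/N   >
    [0,1] "no" : (S/N)/NP
    [1,2] "sent" : NP
  [2,4] N   >
    [2,3] "in" : N/PP
    [3,4] "every" : PP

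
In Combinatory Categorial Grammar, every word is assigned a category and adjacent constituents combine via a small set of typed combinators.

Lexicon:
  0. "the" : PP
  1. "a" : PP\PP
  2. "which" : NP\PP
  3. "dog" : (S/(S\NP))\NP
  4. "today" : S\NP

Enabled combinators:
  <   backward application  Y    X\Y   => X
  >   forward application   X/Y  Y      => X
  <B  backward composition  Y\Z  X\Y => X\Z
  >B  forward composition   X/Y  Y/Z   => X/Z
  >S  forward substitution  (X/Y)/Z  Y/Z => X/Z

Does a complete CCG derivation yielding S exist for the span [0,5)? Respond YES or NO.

YES

[0,5] S   >
  [0,4] S/(S\NP)   <
    [0,3] NP   <
      [0,1] "the" : PP
      [1,3] NP\PP   <B
        [1,2] "a" : PP\PP
        [2,3] "which" : NP\PP
    [3,4] "dog" : (S/(S\NP))\NP
  [4,5] "today" : S\NP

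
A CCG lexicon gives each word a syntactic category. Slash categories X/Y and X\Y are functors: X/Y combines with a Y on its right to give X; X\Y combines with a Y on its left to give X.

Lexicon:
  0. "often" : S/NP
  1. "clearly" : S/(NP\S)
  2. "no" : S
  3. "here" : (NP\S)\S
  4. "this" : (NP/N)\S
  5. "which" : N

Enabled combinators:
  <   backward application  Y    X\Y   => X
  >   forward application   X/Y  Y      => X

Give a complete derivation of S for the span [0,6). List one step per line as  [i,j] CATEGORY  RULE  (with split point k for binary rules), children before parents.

[0,1] S/NP  lex  "often"
[1,2] S/(NP\S)  lex  "clearly"
[2,3] S  lex  "no"
[3,4] (NP\S)\S  lex  "here"
[2,4] NP\S  <  k=3
[1,4] S  >  k=2
[4,5] (NP/N)\S  lex  "this"
[1,5] NP/N  <  k=4
[5,6] N  lex  "which"
[1,6] NP  >  k=5
[0,6] S  >  k=1

[0,6] S   >
  [0,1] "often" : S/NP
  [1,6] NP   >
    [1,5] NP/N   <
      [1,4] S   >
        [1,2] "clearly" : S/(NP\S)
        [2,4] NP\S   <
          [2,3] "no" : S
          [3,4] "here" : (NP\S)\S
      [4,5] "this" : (NP/N)\S
    [5,6] "which" : N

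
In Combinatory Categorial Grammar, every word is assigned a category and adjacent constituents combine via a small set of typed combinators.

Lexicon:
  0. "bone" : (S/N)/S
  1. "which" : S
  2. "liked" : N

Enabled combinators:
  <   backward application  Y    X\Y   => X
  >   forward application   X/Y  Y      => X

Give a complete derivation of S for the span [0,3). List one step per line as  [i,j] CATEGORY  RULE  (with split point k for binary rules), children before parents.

[0,3] S   >
  [0,2] S/N   >
    [0,1] "bone" : (S/N)/S
    [1,2] "which" : S
  [2,3] "liked" : N

[0,1] (S/N)/S  lex  "bone"
[1,2] S  lex  "which"
[0,2] S/N  >  k=1
[2,3] N  lex  "liked"
[0,3] S  >  k=2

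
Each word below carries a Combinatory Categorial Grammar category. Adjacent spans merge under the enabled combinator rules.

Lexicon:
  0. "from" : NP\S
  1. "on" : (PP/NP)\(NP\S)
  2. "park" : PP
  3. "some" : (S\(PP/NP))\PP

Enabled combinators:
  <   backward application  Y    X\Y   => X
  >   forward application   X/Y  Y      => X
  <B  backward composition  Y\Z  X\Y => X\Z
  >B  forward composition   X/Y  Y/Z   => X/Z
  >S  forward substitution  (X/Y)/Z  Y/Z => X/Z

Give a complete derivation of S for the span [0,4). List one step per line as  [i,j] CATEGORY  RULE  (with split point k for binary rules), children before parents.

[0,1] NP\S  lex  "from"
[1,2] (PP/NP)\(NP\S)  lex  "on"
[0,2] PP/NP  <  k=1
[2,3] PP  lex  "park"
[3,4] (S\(PP/NP))\PP  lex  "some"
[2,4] S\(PP/NP)  <  k=3
[0,4] S  <  k=2

[0,4] S   <
  [0,2] PP/NP   <
    [0,1] "from" : NP\S
    [1,2] "on" : (PP/NP)\(NP\S)
  [2,4] S\(PP/NP)   <
    [2,3] "park" : PP
    [3,4] "some" : (S\(PP/NP))\PP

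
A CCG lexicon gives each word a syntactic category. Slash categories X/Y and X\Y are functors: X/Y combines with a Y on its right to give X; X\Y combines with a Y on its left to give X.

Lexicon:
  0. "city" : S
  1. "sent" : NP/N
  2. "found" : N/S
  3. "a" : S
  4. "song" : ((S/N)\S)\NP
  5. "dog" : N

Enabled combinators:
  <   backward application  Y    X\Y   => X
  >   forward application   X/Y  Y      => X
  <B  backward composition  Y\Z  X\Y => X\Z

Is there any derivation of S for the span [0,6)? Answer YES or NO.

[0,6] S   >
  [0,5] S/N   <
    [0,1] "city" : S
    [1,5] (S/N)\S   <
      [1,4] NP   >
        [1,2] "sent" : NP/N
        [2,4] N   >
          [2,3] "found" : N/S
          [3,4] "a" : S
      [4,5] "song" : ((S/N)\S)\NP
  [5,6] "dog" : N

YES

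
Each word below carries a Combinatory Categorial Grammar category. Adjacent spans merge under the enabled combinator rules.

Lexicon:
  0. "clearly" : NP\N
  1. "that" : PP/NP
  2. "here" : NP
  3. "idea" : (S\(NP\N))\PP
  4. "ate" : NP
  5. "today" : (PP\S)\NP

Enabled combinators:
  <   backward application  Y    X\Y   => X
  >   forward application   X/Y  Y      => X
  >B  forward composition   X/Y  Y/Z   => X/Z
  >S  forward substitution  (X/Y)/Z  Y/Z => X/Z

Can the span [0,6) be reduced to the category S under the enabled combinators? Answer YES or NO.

NO

NP\N PP/NP NP (S\(NP\N))\PP NP (PP\S)\NP
CKY chart[0,6] = {PP}; S ∉ chart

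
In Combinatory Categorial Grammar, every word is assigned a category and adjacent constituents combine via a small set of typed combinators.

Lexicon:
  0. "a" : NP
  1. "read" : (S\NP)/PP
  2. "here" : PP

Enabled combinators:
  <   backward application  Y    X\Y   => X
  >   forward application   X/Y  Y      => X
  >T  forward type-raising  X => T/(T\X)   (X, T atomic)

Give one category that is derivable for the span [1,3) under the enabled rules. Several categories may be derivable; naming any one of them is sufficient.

[0,3] S   <
  [0,1] "a" : NP
  [1,3] S\NP   >
    [1,2] "read" : (S\NP)/PP
    [2,3] "here" : PP

S\NP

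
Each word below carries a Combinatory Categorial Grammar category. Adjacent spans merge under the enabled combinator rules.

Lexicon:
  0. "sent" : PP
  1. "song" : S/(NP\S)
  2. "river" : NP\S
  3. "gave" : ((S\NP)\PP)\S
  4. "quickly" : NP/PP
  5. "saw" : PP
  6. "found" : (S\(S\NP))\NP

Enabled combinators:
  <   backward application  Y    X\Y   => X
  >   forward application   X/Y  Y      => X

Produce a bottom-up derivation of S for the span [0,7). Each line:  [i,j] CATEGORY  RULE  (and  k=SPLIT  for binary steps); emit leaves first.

[0,7] S   <
  [0,4] S\NP   <
    [0,1] "sent" : PP
    [1,4] (S\NP)\PP   <
      [1,3] S   >
        [1,2] "song" : S/(NP\S)
        [2,3] "river" : NP\S
      [3,4] "gave" : ((S\NP)\PP)\S
  [4,7] S\(S\NP)   <
    [4,6] NP   >
      [4,5] "quickly" : NP/PP
      [5,6] "saw" : PP
    [6,7] "found" : (S\(S\NP))\NP

[0,1] PP  lex  "sent"
[1,2] S/(NP\S)  lex  "song"
[2,3] NP\S  lex  "river"
[1,3] S  >  k=2
[3,4] ((S\NP)\PP)\S  lex  "gave"
[1,4] (S\NP)\PP  <  k=3
[0,4] S\NP  <  k=1
[4,5] NP/PP  lex  "quickly"
[5,6] PP  lex  "saw"
[4,6] NP  >  k=5
[6,7] (S\(S\NP))\NP  lex  "found"
[4,7] S\(S\NP)  <  k=6
[0,7] S  <  k=4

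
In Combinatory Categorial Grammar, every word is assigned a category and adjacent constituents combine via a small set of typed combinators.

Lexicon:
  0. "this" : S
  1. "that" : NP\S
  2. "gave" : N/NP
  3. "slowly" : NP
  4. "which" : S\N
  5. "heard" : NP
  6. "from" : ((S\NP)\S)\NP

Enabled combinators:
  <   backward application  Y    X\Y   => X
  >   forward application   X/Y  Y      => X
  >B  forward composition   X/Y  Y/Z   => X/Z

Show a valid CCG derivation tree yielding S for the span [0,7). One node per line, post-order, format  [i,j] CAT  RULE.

[0,1] S  lex  "this"
[1,2] NP\S  lex  "that"
[0,2] NP  <  k=1
[2,3] N/NP  lex  "gave"
[3,4] NP  lex  "slowly"
[2,4] N  >  k=3
[4,5] S\N  lex  "which"
[2,5] S  <  k=4
[5,6] NP  lex  "heard"
[6,7] ((S\NP)\S)\NP  lex  "from"
[5,7] (S\NP)\S  <  k=6
[2,7] S\NP  <  k=5
[0,7] S  <  k=2

[0,7] S   <
  [0,2] NP   <
    [0,1] "this" : S
    [1,2] "that" : NP\S
  [2,7] S\NP   <
    [2,5] S   <
      [2,4] N   >
        [2,3] "gave" : N/NP
        [3,4] "slowly" : NP
      [4,5] "which" : S\N
    [5,7] (S\NP)\S   <
      [5,6] "heard" : NP
      [6,7] "from" : ((S\NP)\S)\NP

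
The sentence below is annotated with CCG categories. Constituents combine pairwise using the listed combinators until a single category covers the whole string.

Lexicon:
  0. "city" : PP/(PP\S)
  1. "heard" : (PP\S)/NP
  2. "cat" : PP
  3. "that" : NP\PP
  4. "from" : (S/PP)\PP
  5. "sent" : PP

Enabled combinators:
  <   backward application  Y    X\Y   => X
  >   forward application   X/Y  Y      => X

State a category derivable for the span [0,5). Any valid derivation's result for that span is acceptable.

S/PP

[0,6] S   >
  [0,5] S/PP   <
    [0,4] PP   >
      [0,1] "city" : PP/(PP\S)
      [1,4] PP\S   >
        [1,2] "heard" : (PP\S)/NP
        [2,4] NP   <
          [2,3] "cat" : PP
          [3,4] "that" : NP\PP
    [4,5] "from" : (S/PP)\PP
  [5,6] "sent" : PP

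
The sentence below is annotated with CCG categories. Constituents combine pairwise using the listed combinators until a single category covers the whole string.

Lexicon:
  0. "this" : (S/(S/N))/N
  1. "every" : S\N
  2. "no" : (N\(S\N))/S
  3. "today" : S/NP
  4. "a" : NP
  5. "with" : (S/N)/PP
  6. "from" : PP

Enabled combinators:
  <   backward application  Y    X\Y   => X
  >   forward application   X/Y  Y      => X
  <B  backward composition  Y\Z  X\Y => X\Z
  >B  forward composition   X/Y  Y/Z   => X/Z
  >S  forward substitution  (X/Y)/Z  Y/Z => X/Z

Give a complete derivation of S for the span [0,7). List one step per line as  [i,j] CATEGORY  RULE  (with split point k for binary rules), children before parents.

[0,7] S   >
  [0,5] S/(S/N)   >
    [0,1] "this" : (S/(S/N))/N
    [1,5] N   <
      [1,2] "every" : S\N
      [2,5] N\(S\N)   >
        [2,3] "no" : (N\(S\N))/S
        [3,5] S   >
          [3,4] "today" : S/NP
          [4,5] "a" : NP
  [5,7] S/N   >
    [5,6] "with" : (S/N)/PP
    [6,7] "from" : PP

[0,1] (S/(S/N))/N  lex  "this"
[1,2] S\N  lex  "every"
[2,3] (N\(S\N))/S  lex  "no"
[3,4] S/NP  lex  "today"
[4,5] NP  lex  "a"
[3,5] S  >  k=4
[2,5] N\(S\N)  >  k=3
[1,5] N  <  k=2
[0,5] S/(S/N)  >  k=1
[5,6] (S/N)/PP  lex  "with"
[6,7] PP  lex  "from"
[5,7] S/N  >  k=6
[0,7] S  >  k=5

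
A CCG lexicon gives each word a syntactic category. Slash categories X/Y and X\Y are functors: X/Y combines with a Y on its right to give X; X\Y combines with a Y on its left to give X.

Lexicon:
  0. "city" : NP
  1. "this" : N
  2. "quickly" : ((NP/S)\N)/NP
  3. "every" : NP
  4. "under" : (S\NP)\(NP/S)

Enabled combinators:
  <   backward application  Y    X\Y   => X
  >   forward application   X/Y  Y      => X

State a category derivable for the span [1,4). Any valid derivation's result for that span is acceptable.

[0,5] S   <
  [0,1] "city" : NP
  [1,5] S\NP   <
    [1,4] NP/S   <
      [1,2] "this" : N
      [2,4] (NP/S)\N   >
        [2,3] "quickly" : ((NP/S)\N)/NP
        [3,4] "every" : NP
    [4,5] "under" : (S\NP)\(NP/S)

NP/S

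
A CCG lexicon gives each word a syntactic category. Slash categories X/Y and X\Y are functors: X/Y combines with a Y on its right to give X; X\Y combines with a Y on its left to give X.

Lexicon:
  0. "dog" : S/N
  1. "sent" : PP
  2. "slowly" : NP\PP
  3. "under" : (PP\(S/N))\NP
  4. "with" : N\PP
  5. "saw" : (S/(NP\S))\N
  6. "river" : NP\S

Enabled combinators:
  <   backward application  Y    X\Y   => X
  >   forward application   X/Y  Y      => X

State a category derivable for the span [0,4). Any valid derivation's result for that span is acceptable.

[0,7] S   >
  [0,6] S/(NP\S)   <
    [0,5] N   <
      [0,4] PP   <
        [0,1] "dog" : S/N
        [1,4] PP\(S/N)   <
          [1,3] NP   <
            [1,2] "sent" : PP
            [2,3] "slowly" : NP\PP
          [3,4] "under" : (PP\(S/N))\NP
      [4,5] "with" : N\PP
    [5,6] "saw" : (S/(NP\S))\N
  [6,7] "river" : NP\S

PP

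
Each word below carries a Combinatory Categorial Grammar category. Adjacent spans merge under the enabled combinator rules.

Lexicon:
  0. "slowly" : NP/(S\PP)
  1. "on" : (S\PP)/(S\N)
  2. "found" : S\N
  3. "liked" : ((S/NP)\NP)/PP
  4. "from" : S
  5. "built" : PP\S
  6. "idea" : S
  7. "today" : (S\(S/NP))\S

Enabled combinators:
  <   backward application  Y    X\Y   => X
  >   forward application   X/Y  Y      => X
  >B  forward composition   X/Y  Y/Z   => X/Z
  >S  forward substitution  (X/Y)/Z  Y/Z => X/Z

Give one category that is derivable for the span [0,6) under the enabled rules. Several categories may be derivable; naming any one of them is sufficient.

[0,8] S   <
  [0,6] S/NP   <
    [0,3] NP   >
      [0,1] "slowly" : NP/(S\PP)
      [1,3] S\PP   >
        [1,2] "on" : (S\PP)/(S\N)
        [2,3] "found" : S\N
    [3,6] (S/NP)\NP   >
      [3,4] "liked" : ((S/NP)\NP)/PP
      [4,6] PP   <
        [4,5] "from" : S
        [5,6] "built" : PP\S
  [6,8] S\(S/NP)   <
    [6,7] "idea" : S
    [7,8] "today" : (S\(S/NP))\S

S/NP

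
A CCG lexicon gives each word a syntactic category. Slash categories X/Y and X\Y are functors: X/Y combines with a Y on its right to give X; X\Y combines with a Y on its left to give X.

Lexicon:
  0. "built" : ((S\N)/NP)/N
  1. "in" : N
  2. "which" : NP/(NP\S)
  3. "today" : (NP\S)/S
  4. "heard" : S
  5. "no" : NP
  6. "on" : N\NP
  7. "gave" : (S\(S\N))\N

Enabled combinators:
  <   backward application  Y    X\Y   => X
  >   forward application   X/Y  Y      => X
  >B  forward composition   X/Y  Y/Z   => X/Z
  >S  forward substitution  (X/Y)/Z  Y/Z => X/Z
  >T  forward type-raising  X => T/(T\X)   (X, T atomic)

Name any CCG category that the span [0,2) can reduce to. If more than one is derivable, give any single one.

[0,8] S   <
  [0,5] S\N   >
    [0,2] (S\N)/NP   >
      [0,1] "built" : ((S\N)/NP)/N
      [1,2] "in" : N
    [2,5] NP   >
      [2,3] "which" : NP/(NP\S)
      [3,5] NP\S   >
        [3,4] "today" : (NP\S)/S
        [4,5] "heard" : S
  [5,8] S\(S\N)   <
    [5,7] N   <
      [5,6] "no" : NP
      [6,7] "on" : N\NP
    [7,8] "gave" : (S\(S\N))\N

(S\N)/NP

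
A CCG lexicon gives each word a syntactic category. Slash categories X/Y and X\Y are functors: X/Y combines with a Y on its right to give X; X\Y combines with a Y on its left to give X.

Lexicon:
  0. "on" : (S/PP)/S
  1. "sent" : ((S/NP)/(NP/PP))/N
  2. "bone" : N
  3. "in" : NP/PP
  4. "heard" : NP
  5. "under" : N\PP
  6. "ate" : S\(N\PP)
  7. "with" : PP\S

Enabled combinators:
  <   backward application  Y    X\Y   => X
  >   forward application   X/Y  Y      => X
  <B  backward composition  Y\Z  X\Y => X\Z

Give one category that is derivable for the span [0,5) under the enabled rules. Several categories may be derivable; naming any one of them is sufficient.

[0,8] S   >
  [0,5] S/PP   >
    [0,1] "on" : (S/PP)/S
    [1,5] S   >
      [1,4] S/NP   >
        [1,3] (S/NP)/(NP/PP)   >
          [1,2] "sent" : ((S/NP)/(NP/PP))/N
          [2,3] "bone" : N
        [3,4] "in" : NP/PP
      [4,5] "heard" : NP
  [5,8] PP   <
    [5,7] S   <
      [5,6] "under" : N\PP
      [6,7] "ate" : S\(N\PP)
    [7,8] "with" : PP\S

S/PP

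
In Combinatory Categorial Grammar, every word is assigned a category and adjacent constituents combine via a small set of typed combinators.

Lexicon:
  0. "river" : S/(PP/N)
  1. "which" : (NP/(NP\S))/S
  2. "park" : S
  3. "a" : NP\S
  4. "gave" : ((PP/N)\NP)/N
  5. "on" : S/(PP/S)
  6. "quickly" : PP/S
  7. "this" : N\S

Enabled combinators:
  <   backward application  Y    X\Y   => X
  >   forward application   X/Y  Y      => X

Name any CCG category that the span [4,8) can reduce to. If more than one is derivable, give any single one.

[0,8] S   >
  [0,1] "river" : S/(PP/N)
  [1,8] PP/N   <
    [1,4] NP   >
      [1,3] NP/(NP\S)   >
        [1,2] "which" : (NP/(NP\S))/S
        [2,3] "park" : S
      [3,4] "a" : NP\S
    [4,8] (PP/N)\NP   >
      [4,5] "gave" : ((PP/N)\NP)/N
      [5,8] N   <
        [5,7] S   >
          [5,6] "on" : S/(PP/S)
          [6,7] "quickly" : PP/S
        [7,8] "this" : N\S

(PP/N)\NP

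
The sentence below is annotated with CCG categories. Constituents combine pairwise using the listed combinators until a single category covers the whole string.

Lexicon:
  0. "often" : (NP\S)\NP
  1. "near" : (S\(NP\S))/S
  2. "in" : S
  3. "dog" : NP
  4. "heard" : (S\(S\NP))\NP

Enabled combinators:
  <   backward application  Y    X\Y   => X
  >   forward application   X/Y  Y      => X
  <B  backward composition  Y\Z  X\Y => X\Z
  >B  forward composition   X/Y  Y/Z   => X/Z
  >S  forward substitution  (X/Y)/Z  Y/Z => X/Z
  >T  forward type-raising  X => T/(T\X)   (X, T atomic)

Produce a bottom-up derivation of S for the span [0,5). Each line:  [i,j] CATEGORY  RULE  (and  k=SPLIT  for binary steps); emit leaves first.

[0,1] (NP\S)\NP  lex  "often"
[1,2] (S\(NP\S))/S  lex  "near"
[2,3] S  lex  "in"
[1,3] S\(NP\S)  >  k=2
[0,3] S\NP  <B  k=1
[3,4] NP  lex  "dog"
[4,5] (S\(S\NP))\NP  lex  "heard"
[3,5] S\(S\NP)  <  k=4
[0,5] S  <  k=3

[0,5] S   <
  [0,3] S\NP   <B
    [0,1] "often" : (NP\S)\NP
    [1,3] S\(NP\S)   >
      [1,2] "near" : (S\(NP\S))/S
      [2,3] "in" : S
  [3,5] S\(S\NP)   <
    [3,4] "dog" : NP
    [4,5] "heard" : (S\(S\NP))\NP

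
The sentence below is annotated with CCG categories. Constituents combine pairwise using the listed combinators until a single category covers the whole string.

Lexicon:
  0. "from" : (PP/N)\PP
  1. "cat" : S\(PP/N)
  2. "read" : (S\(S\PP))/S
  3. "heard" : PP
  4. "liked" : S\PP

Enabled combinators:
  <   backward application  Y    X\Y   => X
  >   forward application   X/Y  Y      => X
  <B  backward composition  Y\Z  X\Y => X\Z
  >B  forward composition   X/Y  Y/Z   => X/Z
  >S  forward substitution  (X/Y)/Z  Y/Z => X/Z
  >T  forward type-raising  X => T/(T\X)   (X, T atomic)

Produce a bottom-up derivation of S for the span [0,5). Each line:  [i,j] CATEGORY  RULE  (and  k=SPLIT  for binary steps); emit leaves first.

[0,5] S   <
  [0,2] S\PP   <B
    [0,1] "from" : (PP/N)\PP
    [1,2] "cat" : S\(PP/N)
  [2,5] S\(S\PP)   >
    [2,3] "read" : (S\(S\PP))/S
    [3,5] S   <
      [3,4] "heard" : PP
      [4,5] "liked" : S\PP

[0,1] (PP/N)\PP  lex  "from"
[1,2] S\(PP/N)  lex  "cat"
[0,2] S\PP  <B  k=1
[2,3] (S\(S\PP))/S  lex  "read"
[3,4] PP  lex  "heard"
[4,5] S\PP  lex  "liked"
[3,5] S  <  k=4
[2,5] S\(S\PP)  >  k=3
[0,5] S  <  k=2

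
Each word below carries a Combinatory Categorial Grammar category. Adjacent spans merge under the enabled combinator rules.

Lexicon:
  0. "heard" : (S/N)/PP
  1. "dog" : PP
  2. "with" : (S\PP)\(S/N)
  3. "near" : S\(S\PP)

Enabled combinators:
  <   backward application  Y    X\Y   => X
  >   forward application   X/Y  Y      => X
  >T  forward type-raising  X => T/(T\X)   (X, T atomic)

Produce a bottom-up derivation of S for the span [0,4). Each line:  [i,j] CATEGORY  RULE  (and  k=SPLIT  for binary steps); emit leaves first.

[0,4] S   <
  [0,3] S\PP   <
    [0,2] S/N   >
      [0,1] "heard" : (S/N)/PP
      [1,2] "dog" : PP
    [2,3] "with" : (S\PP)\(S/N)
  [3,4] "near" : S\(S\PP)

[0,1] (S/N)/PP  lex  "heard"
[1,2] PP  lex  "dog"
[0,2] S/N  >  k=1
[2,3] (S\PP)\(S/N)  lex  "with"
[0,3] S\PP  <  k=2
[3,4] S\(S\PP)  lex  "near"
[0,4] S  <  k=3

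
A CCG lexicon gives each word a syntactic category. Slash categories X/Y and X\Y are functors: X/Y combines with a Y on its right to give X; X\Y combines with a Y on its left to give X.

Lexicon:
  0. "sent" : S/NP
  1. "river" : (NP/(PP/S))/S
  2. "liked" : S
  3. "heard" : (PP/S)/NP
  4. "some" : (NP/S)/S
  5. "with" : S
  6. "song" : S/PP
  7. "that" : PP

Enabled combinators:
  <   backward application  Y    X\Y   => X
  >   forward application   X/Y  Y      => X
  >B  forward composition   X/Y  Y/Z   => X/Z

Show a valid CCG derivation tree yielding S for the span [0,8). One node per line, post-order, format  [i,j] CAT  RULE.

[0,8] S   >
  [0,1] "sent" : S/NP
  [1,8] NP   >
    [1,6] NP/S   >B
      [1,4] NP/NP   >B
        [1,3] NP/(PP/S)   >
          [1,2] "river" : (NP/(PP/S))/S
          [2,3] "liked" : S
        [3,4] "heard" : (PP/S)/NP
      [4,6] NP/S   >
        [4,5] "some" : (NP/S)/S
        [5,6] "with" : S
    [6,8] S   >
      [6,7] "song" : S/PP
      [7,8] "that" : PP

[0,1] S/NP  lex  "sent"
[1,2] (NP/(PP/S))/S  lex  "river"
[2,3] S  lex  "liked"
[1,3] NP/(PP/S)  >  k=2
[3,4] (PP/S)/NP  lex  "heard"
[1,4] NP/NP  >B  k=3
[4,5] (NP/S)/S  lex  "some"
[5,6] S  lex  "with"
[4,6] NP/S  >  k=5
[1,6] NP/S  >B  k=4
[6,7] S/PP  lex  "song"
[7,8] PP  lex  "that"
[6,8] S  >  k=7
[1,8] NP  >  k=6
[0,8] S  >  k=1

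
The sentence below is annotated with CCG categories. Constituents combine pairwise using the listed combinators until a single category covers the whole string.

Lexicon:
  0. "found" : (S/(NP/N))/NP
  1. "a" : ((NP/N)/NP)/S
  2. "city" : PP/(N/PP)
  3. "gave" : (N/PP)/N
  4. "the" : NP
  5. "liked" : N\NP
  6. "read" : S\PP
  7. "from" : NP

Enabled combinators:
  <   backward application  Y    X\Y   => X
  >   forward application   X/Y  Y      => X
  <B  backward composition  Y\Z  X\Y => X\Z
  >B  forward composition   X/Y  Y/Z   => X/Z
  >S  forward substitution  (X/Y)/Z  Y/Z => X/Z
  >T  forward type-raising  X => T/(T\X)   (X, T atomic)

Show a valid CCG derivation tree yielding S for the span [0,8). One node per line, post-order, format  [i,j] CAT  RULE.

[0,1] (S/(NP/N))/NP  lex  "found"
[1,2] ((NP/N)/NP)/S  lex  "a"
[2,3] PP/(N/PP)  lex  "city"
[3,4] (N/PP)/N  lex  "gave"
[4,5] NP  lex  "the"
[5,6] N\NP  lex  "liked"
[4,6] N  <  k=5
[3,6] N/PP  >  k=4
[2,6] PP  >  k=3
[6,7] S\PP  lex  "read"
[2,7] S  <  k=6
[1,7] (NP/N)/NP  >  k=2
[0,7] S/NP  >S  k=1
[7,8] NP  lex  "from"
[0,8] S  >  k=7

[0,8] S   >
  [0,7] S/NP   >S
    [0,1] "found" : (S/(NP/N))/NP
    [1,7] (NP/N)/NP   >
      [1,2] "a" : ((NP/N)/NP)/S
      [2,7] S   <
        [2,6] PP   >
          [2,3] "city" : PP/(N/PP)
          [3,6] N/PP   >
            [3,4] "gave" : (N/PP)/N
            [4,6] N   <
              [4,5] "the" : NP
              [5,6] "liked" : N\NP
        [6,7] "read" : S\PP
  [7,8] "from" : NP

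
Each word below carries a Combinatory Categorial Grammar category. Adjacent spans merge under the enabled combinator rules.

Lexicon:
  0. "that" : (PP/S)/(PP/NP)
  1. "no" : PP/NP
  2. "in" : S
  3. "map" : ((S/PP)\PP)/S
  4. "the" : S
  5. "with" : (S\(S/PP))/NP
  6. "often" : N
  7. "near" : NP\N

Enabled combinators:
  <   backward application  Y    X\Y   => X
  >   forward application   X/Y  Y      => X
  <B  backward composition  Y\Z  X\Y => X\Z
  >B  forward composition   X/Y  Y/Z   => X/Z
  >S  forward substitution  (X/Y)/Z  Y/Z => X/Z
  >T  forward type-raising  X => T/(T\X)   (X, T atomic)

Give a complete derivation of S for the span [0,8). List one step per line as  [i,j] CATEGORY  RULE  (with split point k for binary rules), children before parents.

[0,1] (PP/S)/(PP/NP)  lex  "that"
[1,2] PP/NP  lex  "no"
[0,2] PP/S  >  k=1
[2,3] S  lex  "in"
[0,3] PP  >  k=2
[3,4] ((S/PP)\PP)/S  lex  "map"
[4,5] S  lex  "the"
[3,5] (S/PP)\PP  >  k=4
[5,6] (S\(S/PP))/NP  lex  "with"
[6,7] N  lex  "often"
[6,7] NP/(NP\N)  >T
[7,8] NP\N  lex  "near"
[6,8] NP  >  k=7
[5,8] S\(S/PP)  >  k=6
[3,8] S\PP  <B  k=5
[0,8] S  <  k=3

[0,8] S   <
  [0,3] PP   >
    [0,2] PP/S   >
      [0,1] "that" : (PP/S)/(PP/NP)
      [1,2] "no" : PP/NP
    [2,3] "in" : S
  [3,8] S\PP   <B
    [3,5] (S/PP)\PP   >
      [3,4] "map" : ((S/PP)\PP)/S
      [4,5] "the" : S
    [5,8] S\(S/PP)   >
      [5,6] "with" : (S\(S/PP))/NP
      [6,8] NP   >
        [6,7] NP/(NP\N)   >T
          [6,7] "often" : N
        [7,8] "near" : NP\N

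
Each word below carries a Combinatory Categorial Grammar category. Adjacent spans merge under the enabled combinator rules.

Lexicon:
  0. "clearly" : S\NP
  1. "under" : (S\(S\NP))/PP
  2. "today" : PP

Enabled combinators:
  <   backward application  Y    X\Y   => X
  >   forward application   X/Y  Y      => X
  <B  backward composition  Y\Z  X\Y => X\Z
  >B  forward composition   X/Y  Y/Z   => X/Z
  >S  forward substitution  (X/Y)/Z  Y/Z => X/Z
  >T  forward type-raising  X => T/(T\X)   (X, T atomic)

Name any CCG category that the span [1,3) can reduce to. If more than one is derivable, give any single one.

[0,3] S   <
  [0,1] "clearly" : S\NP
  [1,3] S\(S\NP)   >
    [1,2] "under" : (S\(S\NP))/PP
    [2,3] "today" : PP

S\(S\NP)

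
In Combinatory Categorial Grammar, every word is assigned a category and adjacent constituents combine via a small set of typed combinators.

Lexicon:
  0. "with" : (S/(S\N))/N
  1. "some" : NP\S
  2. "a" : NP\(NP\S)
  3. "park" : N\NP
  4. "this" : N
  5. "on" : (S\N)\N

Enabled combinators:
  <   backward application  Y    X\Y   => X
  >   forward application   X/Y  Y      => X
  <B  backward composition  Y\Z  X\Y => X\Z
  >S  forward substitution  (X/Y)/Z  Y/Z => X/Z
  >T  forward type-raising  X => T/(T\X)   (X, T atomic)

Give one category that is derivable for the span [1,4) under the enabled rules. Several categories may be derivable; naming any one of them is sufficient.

[0,6] S   >
  [0,4] S/(S\N)   >
    [0,1] "with" : (S/(S\N))/N
    [1,4] N   <
      [1,3] NP   <
        [1,2] "some" : NP\S
        [2,3] "a" : NP\(NP\S)
      [3,4] "park" : N\NP
  [4,6] S\N   <
    [4,5] "this" : N
    [5,6] "on" : (S\N)\N

N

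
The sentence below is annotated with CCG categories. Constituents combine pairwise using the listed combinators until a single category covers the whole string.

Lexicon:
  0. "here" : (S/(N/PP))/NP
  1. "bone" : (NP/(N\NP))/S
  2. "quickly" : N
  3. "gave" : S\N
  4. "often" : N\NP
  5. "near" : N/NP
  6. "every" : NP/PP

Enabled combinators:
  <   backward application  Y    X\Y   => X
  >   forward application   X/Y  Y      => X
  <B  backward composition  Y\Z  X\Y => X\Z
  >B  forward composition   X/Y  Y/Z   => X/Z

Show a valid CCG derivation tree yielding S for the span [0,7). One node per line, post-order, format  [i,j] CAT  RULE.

[0,7] S   >
  [0,5] S/(N/PP)   >
    [0,1] "here" : (S/(N/PP))/NP
    [1,5] NP   >
      [1,4] NP/(N\NP)   >
        [1,2] "bone" : (NP/(N\NP))/S
        [2,4] S   <
          [2,3] "quickly" : N
          [3,4] "gave" : S\N
      [4,5] "often" : N\NP
  [5,7] N/PP   >B
    [5,6] "near" : N/NP
    [6,7] "every" : NP/PP

[0,1] (S/(N/PP))/NP  lex  "here"
[1,2] (NP/(N\NP))/S  lex  "bone"
[2,3] N  lex  "quickly"
[3,4] S\N  lex  "gave"
[2,4] S  <  k=3
[1,4] NP/(N\NP)  >  k=2
[4,5] N\NP  lex  "often"
[1,5] NP  >  k=4
[0,5] S/(N/PP)  >  k=1
[5,6] N/NP  lex  "near"
[6,7] NP/PP  lex  "every"
[5,7] N/PP  >B  k=6
[0,7] S  >  k=5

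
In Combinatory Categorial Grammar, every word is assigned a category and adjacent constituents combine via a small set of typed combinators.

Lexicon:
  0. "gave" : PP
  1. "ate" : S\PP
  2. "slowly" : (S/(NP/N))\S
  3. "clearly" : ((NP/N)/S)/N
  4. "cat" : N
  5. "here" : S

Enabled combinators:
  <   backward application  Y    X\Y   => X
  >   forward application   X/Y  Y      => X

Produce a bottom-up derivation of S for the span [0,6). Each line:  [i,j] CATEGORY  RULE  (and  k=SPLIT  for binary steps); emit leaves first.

[0,6] S   >
  [0,3] S/(NP/N)   <
    [0,2] S   <
      [0,1] "gave" : PP
      [1,2] "ate" : S\PP
    [2,3] "slowly" : (S/(NP/N))\S
  [3,6] NP/N   >
    [3,5] (NP/N)/S   >
      [3,4] "clearly" : ((NP/N)/S)/N
      [4,5] "cat" : N
    [5,6] "here" : S

[0,1] PP  lex  "gave"
[1,2] S\PP  lex  "ate"
[0,2] S  <  k=1
[2,3] (S/(NP/N))\S  lex  "slowly"
[0,3] S/(NP/N)  <  k=2
[3,4] ((NP/N)/S)/N  lex  "clearly"
[4,5] N  lex  "cat"
[3,5] (NP/N)/S  >  k=4
[5,6] S  lex  "here"
[3,6] NP/N  >  k=5
[0,6] S  >  k=3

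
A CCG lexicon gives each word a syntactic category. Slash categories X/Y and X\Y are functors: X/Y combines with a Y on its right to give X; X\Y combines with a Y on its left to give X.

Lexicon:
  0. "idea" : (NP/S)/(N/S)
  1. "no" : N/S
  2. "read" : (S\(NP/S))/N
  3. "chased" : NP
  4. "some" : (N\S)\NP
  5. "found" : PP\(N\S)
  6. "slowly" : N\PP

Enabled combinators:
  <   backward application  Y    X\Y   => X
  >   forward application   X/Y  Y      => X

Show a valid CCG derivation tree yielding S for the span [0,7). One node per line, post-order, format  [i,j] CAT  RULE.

[0,7] S   <
  [0,2] NP/S   >
    [0,1] "idea" : (NP/S)/(N/S)
    [1,2] "no" : N/S
  [2,7] S\(NP/S)   >
    [2,3] "read" : (S\(NP/S))/N
    [3,7] N   <
      [3,6] PP   <
        [3,5] N\S   <
          [3,4] "chased" : NP
          [4,5] "some" : (N\S)\NP
        [5,6] "found" : PP\(N\S)
      [6,7] "slowly" : N\PP

[0,1] (NP/S)/(N/S)  lex  "idea"
[1,2] N/S  lex  "no"
[0,2] NP/S  >  k=1
[2,3] (S\(NP/S))/N  lex  "read"
[3,4] NP  lex  "chased"
[4,5] (N\S)\NP  lex  "some"
[3,5] N\S  <  k=4
[5,6] PP\(N\S)  lex  "found"
[3,6] PP  <  k=5
[6,7] N\PP  lex  "slowly"
[3,7] N  <  k=6
[2,7] S\(NP/S)  >  k=3
[0,7] S  <  k=2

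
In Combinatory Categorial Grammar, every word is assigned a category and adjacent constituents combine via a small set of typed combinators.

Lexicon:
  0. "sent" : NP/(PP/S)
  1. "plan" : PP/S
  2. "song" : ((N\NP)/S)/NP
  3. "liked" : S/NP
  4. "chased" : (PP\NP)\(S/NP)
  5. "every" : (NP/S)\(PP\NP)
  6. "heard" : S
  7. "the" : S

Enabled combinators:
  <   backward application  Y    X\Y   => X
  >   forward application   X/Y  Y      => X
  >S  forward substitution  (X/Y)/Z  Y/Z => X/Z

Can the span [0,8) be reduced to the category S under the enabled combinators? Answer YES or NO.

NP/(PP/S) PP/S ((N\NP)/S)/NP S/NP (PP\NP)\(S/NP) (NP/S)\(PP\NP) S S
CKY chart[0,8] = {N}; S ∉ chart

NO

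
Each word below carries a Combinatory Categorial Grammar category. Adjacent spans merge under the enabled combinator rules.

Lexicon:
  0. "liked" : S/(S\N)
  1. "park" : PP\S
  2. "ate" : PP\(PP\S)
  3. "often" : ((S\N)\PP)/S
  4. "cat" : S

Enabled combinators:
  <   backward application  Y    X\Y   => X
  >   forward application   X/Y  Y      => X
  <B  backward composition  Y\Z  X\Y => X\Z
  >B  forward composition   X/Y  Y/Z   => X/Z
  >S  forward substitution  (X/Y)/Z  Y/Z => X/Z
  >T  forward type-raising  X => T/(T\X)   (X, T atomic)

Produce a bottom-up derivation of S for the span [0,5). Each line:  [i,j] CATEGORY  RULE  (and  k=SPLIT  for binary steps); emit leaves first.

[0,5] S   >
  [0,1] "liked" : S/(S\N)
  [1,5] S\N   <
    [1,3] PP   <
      [1,2] "park" : PP\S
      [2,3] "ate" : PP\(PP\S)
    [3,5] (S\N)\PP   >
      [3,4] "often" : ((S\N)\PP)/S
      [4,5] "cat" : S

[0,1] S/(S\N)  lex  "liked"
[1,2] PP\S  lex  "park"
[2,3] PP\(PP\S)  lex  "ate"
[1,3] PP  <  k=2
[3,4] ((S\N)\PP)/S  lex  "often"
[4,5] S  lex  "cat"
[3,5] (S\N)\PP  >  k=4
[1,5] S\N  <  k=3
[0,5] S  >  k=1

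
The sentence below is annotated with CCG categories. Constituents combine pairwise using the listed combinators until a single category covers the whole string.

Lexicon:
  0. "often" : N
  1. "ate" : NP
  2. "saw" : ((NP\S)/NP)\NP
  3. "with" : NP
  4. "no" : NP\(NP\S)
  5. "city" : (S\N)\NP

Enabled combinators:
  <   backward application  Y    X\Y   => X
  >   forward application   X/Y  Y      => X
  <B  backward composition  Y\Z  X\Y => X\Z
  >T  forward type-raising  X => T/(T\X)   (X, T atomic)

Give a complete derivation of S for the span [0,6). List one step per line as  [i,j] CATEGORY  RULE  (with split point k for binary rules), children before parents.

[0,1] N  lex  "often"
[0,1] S/(S\N)  >T
[1,2] NP  lex  "ate"
[2,3] ((NP\S)/NP)\NP  lex  "saw"
[1,3] (NP\S)/NP  <  k=2
[3,4] NP  lex  "with"
[1,4] NP\S  >  k=3
[4,5] NP\(NP\S)  lex  "no"
[1,5] NP  <  k=4
[5,6] (S\N)\NP  lex  "city"
[1,6] S\N  <  k=5
[0,6] S  >  k=1

[0,6] S   >
  [0,1] S/(S\N)   >T
    [0,1] "often" : N
  [1,6] S\N   <
    [1,5] NP   <
      [1,4] NP\S   >
        [1,3] (NP\S)/NP   <
          [1,2] "ate" : NP
          [2,3] "saw" : ((NP\S)/NP)\NP
        [3,4] "with" : NP
      [4,5] "no" : NP\(NP\S)
    [5,6] "city" : (S\N)\NP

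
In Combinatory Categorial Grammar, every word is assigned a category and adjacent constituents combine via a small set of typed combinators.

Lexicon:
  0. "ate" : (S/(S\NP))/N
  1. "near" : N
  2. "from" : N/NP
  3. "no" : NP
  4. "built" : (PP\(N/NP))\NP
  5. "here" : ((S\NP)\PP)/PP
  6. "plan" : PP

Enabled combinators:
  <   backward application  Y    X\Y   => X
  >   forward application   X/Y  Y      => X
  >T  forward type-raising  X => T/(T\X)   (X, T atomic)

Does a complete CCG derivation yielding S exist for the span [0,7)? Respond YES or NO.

[0,7] S   >
  [0,2] S/(S\NP)   >
    [0,1] "ate" : (S/(S\NP))/N
    [1,2] "near" : N
  [2,7] S\NP   <
    [2,5] PP   <
      [2,3] "from" : N/NP
      [3,5] PP\(N/NP)   <
        [3,4] "no" : NP
        [4,5] "built" : (PP\(N/NP))\NP
    [5,7] (S\NP)\PP   >
      [5,6] "here" : ((S\NP)\PP)/PP
      [6,7] "plan" : PP

YES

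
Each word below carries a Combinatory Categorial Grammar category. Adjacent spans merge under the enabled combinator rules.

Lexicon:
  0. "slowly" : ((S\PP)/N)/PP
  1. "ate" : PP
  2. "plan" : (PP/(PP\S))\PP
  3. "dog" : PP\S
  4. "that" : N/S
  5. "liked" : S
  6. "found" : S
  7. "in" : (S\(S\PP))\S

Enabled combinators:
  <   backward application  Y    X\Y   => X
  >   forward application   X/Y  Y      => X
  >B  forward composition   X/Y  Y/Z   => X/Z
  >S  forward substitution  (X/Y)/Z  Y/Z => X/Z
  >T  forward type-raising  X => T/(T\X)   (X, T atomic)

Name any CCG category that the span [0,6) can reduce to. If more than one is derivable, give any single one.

[0,8] S   <
  [0,6] S\PP   >
    [0,4] (S\PP)/N   >
      [0,1] "slowly" : ((S\PP)/N)/PP
      [1,4] PP   >
        [1,3] PP/(PP\S)   <
          [1,2] "ate" : PP
          [2,3] "plan" : (PP/(PP\S))\PP
        [3,4] "dog" : PP\S
    [4,6] N   >
      [4,5] "that" : N/S
      [5,6] "liked" : S
  [6,8] S\(S\PP)   <
    [6,7] "found" : S
    [7,8] "in" : (S\(S\PP))\S

S\PP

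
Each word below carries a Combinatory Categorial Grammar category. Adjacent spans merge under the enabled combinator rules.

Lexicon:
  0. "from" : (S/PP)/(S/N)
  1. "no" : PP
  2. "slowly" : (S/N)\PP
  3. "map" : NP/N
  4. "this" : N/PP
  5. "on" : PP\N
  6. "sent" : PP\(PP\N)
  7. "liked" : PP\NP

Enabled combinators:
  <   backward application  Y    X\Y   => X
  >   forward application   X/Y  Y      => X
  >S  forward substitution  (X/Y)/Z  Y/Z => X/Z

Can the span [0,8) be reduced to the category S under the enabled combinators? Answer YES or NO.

YES

[0,8] S   >
  [0,3] S/PP   >
    [0,1] "from" : (S/PP)/(S/N)
    [1,3] S/N   <
      [1,2] "no" : PP
      [2,3] "slowly" : (S/N)\PP
  [3,8] PP   <
    [3,7] NP   >
      [3,4] "map" : NP/N
      [4,7] N   >
        [4,5] "this" : N/PP
        [5,7] PP   <
          [5,6] "on" : PP\N
          [6,7] "sent" : PP\(PP\N)
    [7,8] "liked" : PP\NP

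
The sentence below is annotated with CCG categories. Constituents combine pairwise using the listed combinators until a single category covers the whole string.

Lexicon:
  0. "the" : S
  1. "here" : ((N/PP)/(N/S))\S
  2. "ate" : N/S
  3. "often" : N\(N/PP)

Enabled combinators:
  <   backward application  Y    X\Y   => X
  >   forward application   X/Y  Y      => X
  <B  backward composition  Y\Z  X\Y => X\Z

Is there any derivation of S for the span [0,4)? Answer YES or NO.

S ((N/PP)/(N/S))\S N/S N\(N/PP)
CKY chart[0,4] = {N}; S ∉ chart

NO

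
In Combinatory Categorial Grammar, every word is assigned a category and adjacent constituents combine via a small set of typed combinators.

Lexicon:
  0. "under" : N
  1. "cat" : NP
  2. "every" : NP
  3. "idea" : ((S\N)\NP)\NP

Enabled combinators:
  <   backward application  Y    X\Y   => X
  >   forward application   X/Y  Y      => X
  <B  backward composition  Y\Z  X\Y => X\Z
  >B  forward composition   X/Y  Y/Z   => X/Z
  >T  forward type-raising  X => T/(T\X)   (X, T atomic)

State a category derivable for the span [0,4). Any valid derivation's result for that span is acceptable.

[0,4] S   <
  [0,1] "under" : N
  [1,4] S\N   <
    [1,2] "cat" : NP
    [2,4] (S\N)\NP   <
      [2,3] "every" : NP
      [3,4] "idea" : ((S\N)\NP)\NP

S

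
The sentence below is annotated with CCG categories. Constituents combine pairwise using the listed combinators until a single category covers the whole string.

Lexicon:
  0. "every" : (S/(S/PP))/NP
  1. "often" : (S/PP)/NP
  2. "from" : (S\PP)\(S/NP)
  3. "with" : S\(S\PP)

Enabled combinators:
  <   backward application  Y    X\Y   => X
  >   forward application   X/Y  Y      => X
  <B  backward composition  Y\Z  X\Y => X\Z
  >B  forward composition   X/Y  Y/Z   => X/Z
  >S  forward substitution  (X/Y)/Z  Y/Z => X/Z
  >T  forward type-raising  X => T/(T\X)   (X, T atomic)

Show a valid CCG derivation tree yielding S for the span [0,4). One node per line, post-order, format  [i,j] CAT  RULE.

[0,1] (S/(S/PP))/NP  lex  "every"
[1,2] (S/PP)/NP  lex  "often"
[0,2] S/NP  >S  k=1
[2,3] (S\PP)\(S/NP)  lex  "from"
[0,3] S\PP  <  k=2
[3,4] S\(S\PP)  lex  "with"
[0,4] S  <  k=3

[0,4] S   <
  [0,3] S\PP   <
    [0,2] S/NP   >S
      [0,1] "every" : (S/(S/PP))/NP
      [1,2] "often" : (S/PP)/NP
    [2,3] "from" : (S\PP)\(S/NP)
  [3,4] "with" : S\(S\PP)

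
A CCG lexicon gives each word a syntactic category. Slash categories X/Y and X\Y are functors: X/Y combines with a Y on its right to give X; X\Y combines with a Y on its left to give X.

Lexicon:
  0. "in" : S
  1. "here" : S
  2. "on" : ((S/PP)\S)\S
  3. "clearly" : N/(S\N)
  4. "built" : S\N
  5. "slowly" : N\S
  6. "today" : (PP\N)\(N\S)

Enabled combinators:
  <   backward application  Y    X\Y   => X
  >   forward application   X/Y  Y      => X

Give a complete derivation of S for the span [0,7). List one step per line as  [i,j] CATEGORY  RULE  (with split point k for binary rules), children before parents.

[0,1] S  lex  "in"
[1,2] S  lex  "here"
[2,3] ((S/PP)\S)\S  lex  "on"
[1,3] (S/PP)\S  <  k=2
[0,3] S/PP  <  k=1
[3,4] N/(S\N)  lex  "clearly"
[4,5] S\N  lex  "built"
[3,5] N  >  k=4
[5,6] N\S  lex  "slowly"
[6,7] (PP\N)\(N\S)  lex  "today"
[5,7] PP\N  <  k=6
[3,7] PP  <  k=5
[0,7] S  >  k=3

[0,7] S   >
  [0,3] S/PP   <
    [0,1] "in" : S
    [1,3] (S/PP)\S   <
      [1,2] "here" : S
      [2,3] "on" : ((S/PP)\S)\S
  [3,7] PP   <
    [3,5] N   >
      [3,4] "clearly" : N/(S\N)
      [4,5] "built" : S\N
    [5,7] PP\N   <
      [5,6] "slowly" : N\S
      [6,7] "today" : (PP\N)\(N\S)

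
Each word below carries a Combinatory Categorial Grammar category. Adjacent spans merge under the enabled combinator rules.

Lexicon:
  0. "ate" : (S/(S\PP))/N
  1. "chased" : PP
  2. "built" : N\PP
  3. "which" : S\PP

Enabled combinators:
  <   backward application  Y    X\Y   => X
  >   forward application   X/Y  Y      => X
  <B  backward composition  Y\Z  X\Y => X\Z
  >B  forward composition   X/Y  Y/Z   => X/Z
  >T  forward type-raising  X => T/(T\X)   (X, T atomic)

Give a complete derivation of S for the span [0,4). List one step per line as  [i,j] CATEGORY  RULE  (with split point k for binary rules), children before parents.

[0,4] S   >
  [0,3] S/(S\PP)   >
    [0,1] "ate" : (S/(S\PP))/N
    [1,3] N   <
      [1,2] "chased" : PP
      [2,3] "built" : N\PP
  [3,4] "which" : S\PP

[0,1] (S/(S\PP))/N  lex  "ate"
[1,2] PP  lex  "chased"
[2,3] N\PP  lex  "built"
[1,3] N  <  k=2
[0,3] S/(S\PP)  >  k=1
[3,4] S\PP  lex  "which"
[0,4] S  >  k=3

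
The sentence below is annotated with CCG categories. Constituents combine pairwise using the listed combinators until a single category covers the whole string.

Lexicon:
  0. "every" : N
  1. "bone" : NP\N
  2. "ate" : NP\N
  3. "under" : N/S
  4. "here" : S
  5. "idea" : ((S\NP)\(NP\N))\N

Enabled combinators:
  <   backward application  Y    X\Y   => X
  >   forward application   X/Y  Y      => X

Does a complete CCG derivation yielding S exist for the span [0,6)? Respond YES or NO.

YES

[0,6] S   <
  [0,2] NP   <
    [0,1] "every" : N
    [1,2] "bone" : NP\N
  [2,6] S\NP   <
    [2,3] "ate" : NP\N
    [3,6] (S\NP)\(NP\N)   <
      [3,5] N   >
        [3,4] "under" : N/S
        [4,5] "here" : S
      [5,6] "idea" : ((S\NP)\(NP\N))\N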